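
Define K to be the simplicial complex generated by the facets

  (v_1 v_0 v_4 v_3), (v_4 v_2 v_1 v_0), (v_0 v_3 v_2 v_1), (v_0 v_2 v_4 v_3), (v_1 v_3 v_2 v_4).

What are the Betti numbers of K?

b_0 = 1, b_1 = 0, b_2 = 0, b_3 = 1.

Order the vertices as v_0 < v_1 < v_2 < v_3 < v_4. Listing each simplex with vertices in this order, K has dimension 3 with simplices:

  0-simplices (5): [v_0], [v_1], [v_2], [v_3], [v_4]
  1-simplices (10): [v_0,v_1], [v_0,v_2], [v_0,v_3], [v_0,v_4], [v_1,v_2], [v_1,v_3], [v_1,v_4], [v_2,v_3], [v_2,v_4], [v_3,v_4]
  2-simplices (10): [v_0,v_1,v_2], [v_0,v_1,v_3], [v_0,v_1,v_4], [v_0,v_2,v_3], [v_0,v_2,v_4], [v_0,v_3,v_4], [v_1,v_2,v_3], [v_1,v_2,v_4], [v_1,v_3,v_4], [v_2,v_3,v_4]
  3-simplices (5): [v_0,v_1,v_2,v_3], [v_0,v_1,v_2,v_4], [v_0,v_1,v_3,v_4], [v_0,v_2,v_3,v_4], [v_1,v_2,v_3,v_4]

giving chain groups C_0 ≅ Z^5, C_1 ≅ Z^10, C_2 ≅ Z^10, C_3 ≅ Z^5.

Boundary ∂_1: C_1 → C_0 maps an edge to its endpoints' difference, ∂[p,q] = q − p. For instance
  ∂[v_1,v_3] = [v_3] − [v_1].
The resulting 5×10 matrix has rank 4, and its Smith normal form has invariant factors (1,1,1,1).

Boundary ∂_2: C_2 → C_1 sends each 2-simplex [p,q,r] to [q,r] − [p,r] + [p,q]. For instance
  ∂[v_0,v_2,v_3] = [v_2,v_3] − [v_0,v_3] + [v_0,v_2],
  ∂[v_0,v_1,v_3] = [v_1,v_3] − [v_0,v_3] + [v_0,v_1].
The 10×10 boundary matrix has rank 6 and Smith normal form diag(1,1,1,1,1,1).

∂_3: C_3 → C_2 sends each 3-simplex σ to the alternating sum Σ_i (−1)^i (σ with its i-th vertex removed). For instance
  ∂[v_0,v_2,v_3,v_4] = [v_2,v_3,v_4] − [v_0,v_3,v_4] + [v_0,v_2,v_4] − [v_0,v_2,v_3],
  ∂[v_0,v_1,v_3,v_4] = [v_1,v_3,v_4] − [v_0,v_3,v_4] + [v_0,v_1,v_4] − [v_0,v_1,v_3].
As a 10×5 matrix over Z this has rank 4, with invariant factors (1,1,1,1).

From H_k ≅ ker(∂_k) / im(∂_{k+1}) we obtain:

  H_0: rank C_0 − rank ∂_1 = 5 − 4 = 1, and the invariant factors of ∂_1 are all 1, so H_0 = Z.
  H_1: rank ker ∂_1 − rank ∂_2 = (10 − 4) − 6 = 0, and the invariant factors of ∂_2 are all 1, so H_1 = 0.
  H_2: rank ker ∂_2 − rank ∂_3 = (10 − 6) − 4 = 0, and the invariant factors of ∂_3 are all 1, so H_2 = 0.
  H_3: rank ker ∂_3 − rank ∂_4 = (5 − 4) − 0 = 1, and there is no ∂_4, so H_3 = Z.

As a check, the Euler characteristic is 5 − 10 + 10 − 5 = 0, which agrees with 1 − 0 + 0 − 1 = 0.
(K is a triangulation of the 3-sphere S^3.)

Hence the Betti numbers are b_0 = 1, b_1 = 0, b_2 = 0, b_3 = 1.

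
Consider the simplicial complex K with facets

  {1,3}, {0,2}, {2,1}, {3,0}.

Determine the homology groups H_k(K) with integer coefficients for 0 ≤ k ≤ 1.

H_0 = Z,  H_1 = Z.

K has 4 vertices, 4 edges.
rank ∂_0 = 0, rank ∂_1 = 3 ⇒ b_0 = 4 − 0 − 3 = 1; all invariant factors of ∂_1 are 1 so no torsion. So H_0 ≅ Z.
rank ∂_1 = 3, rank ∂_2 = 0 ⇒ b_1 = 4 − 3 − 0 = 1. So H_1 ≅ Z.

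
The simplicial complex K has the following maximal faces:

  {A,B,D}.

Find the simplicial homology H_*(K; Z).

H_0 ≅ Z,  H_1 = 0,  H_2 = 0.

Order the vertices as A < B < D. Listing each simplex with vertices in this order, K has dimension 2 with simplices:

  0-simplices (3): A, B, D
  1-simplices (3): AB, AD, BD
  2-simplices (1): ABD

so the chain groups are C_0 ≅ Z^3, C_1 ≅ Z^3, C_2 ≅ Z^1.

Boundary ∂_1: C_1 → C_0 is given by ∂[p,q] = [q] − [p]. For instance
  ∂AD = D − A.
This gives a 3×3 integer matrix of rank 2; reducing to Smith normal form yields diagonal entries (1,1).

The boundary map ∂_2: C_2 → C_1 maps a triangle to the signed sum of its edges. For instance
  ∂ABD = BD − AD + AB.
This gives a 3×1 integer matrix of rank 1; reducing to Smith normal form yields diagonal entries (1).

From H_k ≅ ker(∂_k) / im(∂_{k+1}) we obtain:

  H_0: rank C_0 − rank ∂_1 = 3 − 2 = 1, and the invariant factors of ∂_1 are all 1, so H_0 ≅ Z.
  H_1: rank ker ∂_1 − rank ∂_2 = (3 − 2) − 1 = 0, and the invariant factors of ∂_2 are all 1, so H_1 ≅ 0.
  H_2: rank ker ∂_2 − rank ∂_3 = (1 − 1) − 0 = 0, and there is no ∂_3, so H_2 ≅ 0.

As a check, the Euler characteristic is 3 − 3 + 1 = 1, which agrees with 1 − 0 + 0 = 1.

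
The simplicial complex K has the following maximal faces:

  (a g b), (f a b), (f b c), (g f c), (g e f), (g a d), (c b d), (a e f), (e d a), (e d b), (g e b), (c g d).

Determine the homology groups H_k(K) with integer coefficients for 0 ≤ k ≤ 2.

Order the vertices as a < b < c < d < e < f < g. Listing each simplex with vertices in this order, K has dimension 2 with simplices:

  0-simplices (7): a, b, c, d, e, f, g
  1-simplices (18): ab, ad, ae, af, ag, bc, bd, be, bf, bg, cd, cf, cg, de, dg, ef, eg, fg
  2-simplices (12): abf, abg, ade, adg, aef, bcd, bcf, bde, beg, cdg, cfg, efg

giving chain groups C_0 ≅ Z^7, C_1 ≅ Z^18, C_2 ≅ Z^12.

Boundary ∂_1: C_1 → C_0 is given by ∂[p,q] = [q] − [p]. For instance
  ∂ef = f − e.
As a 7×18 matrix over Z this has rank 6, with invariant factors (1,1,1,1,1,1).

∂_2: C_2 → C_1 acts by ∂[p,q,r] = [q,r] − [p,r] + [p,q]. For instance
  ∂aef = ef − af + ae,
  ∂ade = de − ae + ad.
This gives a 18×12 integer matrix of rank 12; reducing to Smith normal form yields diagonal entries (1,1,1,1,1,1,1,1,1,1,1,2).

Now H_k = ker ∂_k / im ∂_{k+1}, so:

  H_0: rank C_0 − rank ∂_1 = 7 − 6 = 1, and the invariant factors of ∂_1 are all 1, so H_0 = Z.
  H_1: rank ker ∂_1 − rank ∂_2 = (18 − 6) − 12 = 0, and ∂_2 has invariant factor 2 > 1, so H_1 = Z/2.
  H_2: rank ker ∂_2 − rank ∂_3 = (12 − 12) − 0 = 0, and there is no ∂_3, so H_2 = 0.

(K is a triangulation of the real projective plane RP^2.)

H_0 ≅ Z,  H_1 ≅ Z/2,  H_2 = 0.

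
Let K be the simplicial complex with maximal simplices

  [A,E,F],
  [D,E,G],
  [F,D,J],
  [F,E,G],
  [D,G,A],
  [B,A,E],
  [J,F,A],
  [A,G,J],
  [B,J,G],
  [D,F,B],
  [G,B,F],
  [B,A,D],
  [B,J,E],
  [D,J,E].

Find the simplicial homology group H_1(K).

H_1 ≅ Z^2.

We work with the vertex ordering A < B < D < E < F < G < J. The simplices of K, each written with vertices in increasing order, are:

  0-simplices (7): A, B, D, E, F, G, J
  1-simplices (21): AB, AD, AE, AF, AG, AJ, BD, BE, BF, BG, BJ, DE, DF, DG, DJ, EF, EG, EJ, FG, FJ, GJ
  2-simplices (14): ABD, ABE, ADG, AEF, AFJ, AGJ, BDF, BEJ, BFG, BGJ, DEG, DEJ, DFJ, EFG

so the chain groups are C_0 ≅ Z^7, C_1 ≅ Z^21, C_2 ≅ Z^14.

The boundary map ∂_1: C_1 → C_0 sends each edge [p,q] (with p < q) to q − p.
The resulting 7×21 matrix has rank 6, and its Smith normal form has invariant factors (1,1,1,1,1,1).

The boundary map ∂_2: C_2 → C_1 maps a triangle to the signed sum of its edges. For instance
  ∂AFJ = FJ − AJ + AF,
  ∂ADG = DG − AG + AD.
The 21×14 boundary matrix has rank 13 and Smith normal form diag(1,1,1,1,1,1,1,1,1,1,1,1,1).

Reading off H_k = ker ∂_k / im ∂_{k+1}:

  H_1: rank ker ∂_1 − rank ∂_2 = (21 − 6) − 13 = 2, and the invariant factors of ∂_2 are all 1, so H_1 ≅ Z^2.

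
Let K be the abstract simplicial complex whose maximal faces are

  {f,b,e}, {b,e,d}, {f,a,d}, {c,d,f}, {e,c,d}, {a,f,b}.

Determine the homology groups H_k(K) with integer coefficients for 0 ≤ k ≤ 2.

H_0 = Z,  H_1 = Z,  H_2 = 0.

We work with the vertex ordering a < b < c < d < e < f. The simplices of K, each written with vertices in increasing order, are:

  0-simplices (6): a, b, c, d, e, f
  1-simplices (12): ab, ad, af, bd, be, bf, cd, ce, cf, de, df, ef
  2-simplices (6): abf, adf, bde, bef, cde, cdf

giving chain groups C_0 ≅ Z^6, C_1 ≅ Z^12, C_2 ≅ Z^6.

∂_1: C_1 → C_0 is given by ∂[p,q] = [q] − [p].
As a 6×12 matrix over Z this has rank 5, with invariant factors (1,1,1,1,1).

The boundary map ∂_2: C_2 → C_1 acts by ∂[p,q,r] = [q,r] − [p,r] + [p,q]. For instance
  ∂cde = de − ce + cd,
  ∂bde = de − be + bd.
This gives a 12×6 integer matrix of rank 6; reducing to Smith normal form yields diagonal entries (1,1,1,1,1,1).

Computing H_k = (kernel of ∂_k) / (image of ∂_{k+1}):

  H_0: rank C_0 − rank ∂_1 = 6 − 5 = 1, and the invariant factors of ∂_1 are all 1, so H_0 ≅ Z.
  H_1: rank ker ∂_1 − rank ∂_2 = (12 − 5) − 6 = 1, and the invariant factors of ∂_2 are all 1, so H_1 ≅ Z.
  H_2: rank ker ∂_2 − rank ∂_3 = (6 − 6) − 0 = 0, and there is no ∂_3, so H_2 ≅ 0.

(K is a triangulation of the cylinder S^1 x I.)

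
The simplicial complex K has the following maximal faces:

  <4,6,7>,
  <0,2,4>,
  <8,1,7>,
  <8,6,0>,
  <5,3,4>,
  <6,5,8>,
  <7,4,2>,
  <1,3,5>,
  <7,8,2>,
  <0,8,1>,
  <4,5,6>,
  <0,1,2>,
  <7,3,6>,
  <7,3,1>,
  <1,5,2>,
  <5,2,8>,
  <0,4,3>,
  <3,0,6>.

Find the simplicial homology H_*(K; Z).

H_0 = Z,  H_1 = Z ⊕ Z_2,  H_2 = 0.

Order the vertices as 0 < 1 < 2 < 3 < 4 < 5 < 6 < 7 < 8. Listing each simplex with vertices in this order, K has dimension 2 with simplices:

  0-simplices (9): [0], [1], [2], [3], [4], [5], [6], [7], [8]
  1-simplices (27): (27 of them)
  2-simplices (18): [0,1,2], [0,1,8], [0,2,4], [0,3,4], [0,3,6], [0,6,8], [1,2,5], [1,3,5], [1,3,7], [1,7,8], [2,4,7], [2,5,8], [2,7,8], [3,4,5], [3,6,7], [4,5,6], [4,6,7], [5,6,8]

Hence C_0 ≅ Z^9, C_1 ≅ Z^27, C_2 ≅ Z^18.

The boundary map ∂_1: C_1 → C_0 maps an edge to its endpoints' difference, ∂[p,q] = q − p. For instance
  ∂[0,2] = [2] − [0].
As a 9×27 matrix over Z this has rank 8, with invariant factors (1,1,1,1,1,1,1,1).

Boundary ∂_2: C_2 → C_1 sends each 2-simplex [p,q,r] to [q,r] − [p,r] + [p,q]. For instance
  ∂[2,7,8] = [7,8] − [2,8] + [2,7],
  ∂[4,5,6] = [5,6] − [4,6] + [4,5].
This gives a 27×18 integer matrix of rank 18; reducing to Smith normal form yields diagonal entries (1,1,1,1,1,1,1,1,1,1,1,1,1,1,1,1,1,2).

Now H_k = ker ∂_k / im ∂_{k+1}, so:

  H_0: rank C_0 − rank ∂_1 = 9 − 8 = 1, and the invariant factors of ∂_1 are all 1, so H_0 ≅ Z.
  H_1: rank ker ∂_1 − rank ∂_2 = (27 − 8) − 18 = 1, and ∂_2 has invariant factor 2 > 1, so H_1 ≅ Z ⊕ Z_2.
  H_2: rank ker ∂_2 − rank ∂_3 = (18 − 18) − 0 = 0, and there is no ∂_3, so H_2 ≅ 0.

As a check, the Euler characteristic is 9 − 27 + 18 = 0, which agrees with 1 − 1 + 0 = 0.
(K is a triangulation of the Klein bottle.)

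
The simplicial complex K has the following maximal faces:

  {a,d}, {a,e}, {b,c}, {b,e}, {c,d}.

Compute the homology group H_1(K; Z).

H_1 = Z.

Fix the vertex order a < b < c < d < e and write every simplex with vertices in increasing order. Then dim K = 1 and the simplices of K are:

  0-simplices (5): a, b, c, d, e
  1-simplices (5): ad, ae, bc, be, cd

Hence C_0 ≅ Z^5, C_1 ≅ Z^5.

Boundary ∂_1: C_1 → C_0 maps an edge to its endpoints' difference, ∂[p,q] = q − p. For instance
  ∂cd = d − c.
As a 5×5 matrix over Z this has rank 4, with invariant factors (1,1,1,1).

Computing H_k = (kernel of ∂_k) / (image of ∂_{k+1}):

  H_1: rank ker ∂_1 − rank ∂_2 = (5 − 4) − 0 = 1, and there is no ∂_2, so H_1 ≅ Z.

(K is a triangulation of the circle S^1.)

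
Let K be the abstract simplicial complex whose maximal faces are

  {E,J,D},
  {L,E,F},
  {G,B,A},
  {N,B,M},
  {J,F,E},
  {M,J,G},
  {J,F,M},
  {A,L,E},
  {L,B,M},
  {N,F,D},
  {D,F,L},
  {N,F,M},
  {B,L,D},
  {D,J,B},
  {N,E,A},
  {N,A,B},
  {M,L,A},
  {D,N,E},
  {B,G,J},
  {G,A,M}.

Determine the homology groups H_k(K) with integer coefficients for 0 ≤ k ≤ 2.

H_0 = Z,  H_1 = Z ⊕ Z_2,  H_2 = 0.

We work with the vertex ordering A < B < D < E < F < G < J < L < M < N. The simplices of K, each written with vertices in increasing order, are:

  0-simplices (10): A, B, D, E, F, G, J, L, M, N
  1-simplices (30): AB, AE, AG, AL, AM, AN, BD, BG, BJ, BL, BM, BN, DE, DF, DJ, DL, DN, EF, EJ, EL, EN, FJ, FL, FM, FN, GJ, GM, JM, LM, MN
  2-simplices (20): ABG, ABN, AEL, AEN, AGM, ALM, BDJ, BDL, BGJ, BLM, BMN, DEJ, DEN, DFL, DFN, EFJ, EFL, FJM, FMN, GJM

Hence C_0 ≅ Z^10, C_1 ≅ Z^30, C_2 ≅ Z^20.

The boundary map ∂_1: C_1 → C_0 sends each edge [p,q] (with p < q) to q − p. For instance
  ∂BM = M − B.
This gives a 10×30 integer matrix of rank 9; reducing to Smith normal form yields diagonal entries (1,1,1,1,1,1,1,1,1).

∂_2: C_2 → C_1 sends each 2-simplex [p,q,r] to [q,r] − [p,r] + [p,q]. For instance
  ∂DEN = EN − DN + DE,
  ∂FJM = JM − FM + FJ.
The 30×20 boundary matrix has rank 20 and Smith normal form diag(1,1,1,1,1,1,1,1,1,1,1,1,1,1,1,1,1,1,1,2).

Reading off H_k = ker ∂_k / im ∂_{k+1}:

  H_0: rank C_0 − rank ∂_1 = 10 − 9 = 1, and the invariant factors of ∂_1 are all 1, so H_0 = Z.
  H_1: rank ker ∂_1 − rank ∂_2 = (30 − 9) − 20 = 1, and ∂_2 has invariant factor 2 > 1, so H_1 = Z ⊕ Z_2.
  H_2: rank ker ∂_2 − rank ∂_3 = (20 − 20) − 0 = 0, and there is no ∂_3, so H_2 = 0.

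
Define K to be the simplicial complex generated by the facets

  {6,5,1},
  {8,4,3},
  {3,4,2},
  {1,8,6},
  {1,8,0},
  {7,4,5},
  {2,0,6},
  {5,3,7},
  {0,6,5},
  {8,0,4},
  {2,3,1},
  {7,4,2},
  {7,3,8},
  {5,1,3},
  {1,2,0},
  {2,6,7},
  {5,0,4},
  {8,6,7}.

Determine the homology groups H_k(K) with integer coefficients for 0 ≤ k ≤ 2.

We work with the vertex ordering 0 < 1 < 2 < 3 < 4 < 5 < 6 < 7 < 8. The simplices of K, each written with vertices in increasing order, are:

  0-simplices (9): [0], [1], [2], [3], [4], [5], [6], [7], [8]
  1-simplices (27): (27 of them)
  2-simplices (18): [0,1,2], [0,1,8], [0,2,6], [0,4,5], [0,4,8], [0,5,6], [1,2,3], [1,3,5], [1,5,6], [1,6,8], [2,3,4], [2,4,7], [2,6,7], [3,4,8], [3,5,7], [3,7,8], [4,5,7], [6,7,8]

Hence C_0 ≅ Z^9, C_1 ≅ Z^27, C_2 ≅ Z^18.

∂_1: C_1 → C_0 maps an edge to its endpoints' difference, ∂[p,q] = q − p. For instance
  ∂[1,5] = [5] − [1].
The 9×27 boundary matrix has rank 8 and Smith normal form diag(1,1,1,1,1,1,1,1).

Boundary ∂_2: C_2 → C_1 acts by ∂[p,q,r] = [q,r] − [p,r] + [p,q]. For instance
  ∂[2,4,7] = [4,7] − [2,7] + [2,4],
  ∂[0,5,6] = [5,6] − [0,6] + [0,5].
As a 27×18 matrix over Z this has rank 18, with invariant factors (1,1,1,1,1,1,1,1,1,1,1,1,1,1,1,1,1,2).

Reading off H_k = ker ∂_k / im ∂_{k+1}:

  H_0: rank C_0 − rank ∂_1 = 9 − 8 = 1, and the invariant factors of ∂_1 are all 1, so H_0 ≅ Z.
  H_1: rank ker ∂_1 − rank ∂_2 = (27 − 8) − 18 = 1, and ∂_2 has invariant factor 2 > 1, so H_1 ≅ Z ⊕ Z/2Z.
  H_2: rank ker ∂_2 − rank ∂_3 = (18 − 18) − 0 = 0, and there is no ∂_3, so H_2 ≅ 0.

As a check, the Euler characteristic is 9 − 27 + 18 = 0, which agrees with 1 − 1 + 0 = 0.

H_0 = Z,  H_1 = Z ⊕ Z/2Z,  H_2 = 0.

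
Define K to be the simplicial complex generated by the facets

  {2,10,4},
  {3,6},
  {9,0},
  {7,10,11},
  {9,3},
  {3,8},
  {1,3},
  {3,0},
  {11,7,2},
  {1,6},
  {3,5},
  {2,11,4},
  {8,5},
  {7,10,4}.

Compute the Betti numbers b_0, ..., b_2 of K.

Order the vertices as 0 < 1 < 2 < 3 < 4 < 5 < 6 < 7 < 8 < 9 < 10 < 11. Listing each simplex with vertices in this order, K has dimension 2 with simplices:

  0-simplices (12): [0], [1], [2], [3], [4], [5], [6], [7], [8], [9], [10], [11]
  1-simplices (19): [0,3], [0,9], [1,3], [1,6], [2,4], [2,7], [2,10], [2,11], [3,5], [3,6], [3,8], [3,9], [4,7], [4,10], [4,11], [5,8], [7,10], [7,11], [10,11]
  2-simplices (5): [2,4,10], [2,4,11], [2,7,11], [4,7,10], [7,10,11]

so the chain groups are C_0 ≅ Z^12, C_1 ≅ Z^19, C_2 ≅ Z^5.

The boundary map ∂_1: C_1 → C_0 is given by ∂[p,q] = [q] − [p]. For instance
  ∂[4,10] = [10] − [4].
The resulting 12×19 matrix has rank 10, and its Smith normal form has invariant factors (1,1,1,1,1,1,1,1,1,1).

The boundary map ∂_2: C_2 → C_1 maps a triangle to the signed sum of its edges. For instance
  ∂[2,4,10] = [4,10] − [2,10] + [2,4],
  ∂[2,4,11] = [4,11] − [2,11] + [2,4].
This gives a 19×5 integer matrix of rank 5; reducing to Smith normal form yields diagonal entries (1,1,1,1,1).

From H_k ≅ ker(∂_k) / im(∂_{k+1}) we obtain:

  H_0: rank C_0 − rank ∂_1 = 12 − 10 = 2, and the invariant factors of ∂_1 are all 1, so H_0 ≅ Z^2.
  H_1: rank ker ∂_1 − rank ∂_2 = (19 − 10) − 5 = 4, and the invariant factors of ∂_2 are all 1, so H_1 ≅ Z^4.
  H_2: rank ker ∂_2 − rank ∂_3 = (5 − 5) − 0 = 0, and there is no ∂_3, so H_2 ≅ 0.

Hence the Betti numbers are b_0 = 2, b_1 = 4, b_2 = 0.

b_0 = 2, b_1 = 4, b_2 = 0.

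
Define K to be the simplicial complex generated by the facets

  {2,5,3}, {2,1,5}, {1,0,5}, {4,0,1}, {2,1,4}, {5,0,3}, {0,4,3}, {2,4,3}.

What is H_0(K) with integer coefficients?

Fix the vertex order 0 < 1 < 2 < 3 < 4 < 5 and write every simplex with vertices in increasing order. Then dim K = 2 and the simplices of K are:

  0-simplices (6): [0], [1], [2], [3], [4], [5]
  1-simplices (12): [0,1], [0,3], [0,4], [0,5], [1,2], [1,4], [1,5], [2,3], [2,4], [2,5], [3,4], [3,5]
  2-simplices (8): [0,1,4], [0,1,5], [0,3,4], [0,3,5], [1,2,4], [1,2,5], [2,3,4], [2,3,5]

Hence C_0 ≅ Z^6, C_1 ≅ Z^12, C_2 ≅ Z^8.

∂_1: C_1 → C_0 is given by ∂[p,q] = [q] − [p]. For instance
  ∂[0,3] = [3] − [0].
The 6×12 boundary matrix has rank 5 and Smith normal form diag(1,1,1,1,1).

Boundary ∂_2: C_2 → C_1 sends each 2-simplex [p,q,r] to [q,r] − [p,r] + [p,q]. For instance
  ∂[1,2,5] = [2,5] − [1,5] + [1,2],
  ∂[0,1,5] = [1,5] − [0,5] + [0,1].
This gives a 12×8 integer matrix of rank 7; reducing to Smith normal form yields diagonal entries (1,1,1,1,1,1,1).

Reading off H_k = ker ∂_k / im ∂_{k+1}:

  H_0: rank C_0 − rank ∂_1 = 6 − 5 = 1, and the invariant factors of ∂_1 are all 1, so H_0 ≅ Z.

(K is a triangulation of the 2-sphere S^2.)

H_0 = Z.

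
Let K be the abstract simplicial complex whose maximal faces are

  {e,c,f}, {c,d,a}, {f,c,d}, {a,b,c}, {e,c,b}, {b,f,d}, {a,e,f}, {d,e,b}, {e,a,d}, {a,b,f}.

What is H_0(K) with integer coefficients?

H_0 ≅ Z.

We work with the vertex ordering a < b < c < d < e < f. The simplices of K, each written with vertices in increasing order, are:

  0-simplices (6): a, b, c, d, e, f
  1-simplices (15): ab, ac, ad, ae, af, bc, bd, be, bf, cd, ce, cf, de, df, ef
  2-simplices (10): abc, abf, acd, ade, aef, bce, bde, bdf, cdf, cef

so the chain groups are C_0 ≅ Z^6, C_1 ≅ Z^15, C_2 ≅ Z^10.

∂_1: C_1 → C_0 maps an edge to its endpoints' difference, ∂[p,q] = q − p. For instance
  ∂ef = f − e.
As a 6×15 matrix over Z this has rank 5, with invariant factors (1,1,1,1,1).

The boundary map ∂_2: C_2 → C_1 sends each 2-simplex [p,q,r] to [q,r] − [p,r] + [p,q]. For instance
  ∂acd = cd − ad + ac,
  ∂cef = ef − cf + ce.
The resulting 15×10 matrix has rank 10, and its Smith normal form has invariant factors (1,1,1,1,1,1,1,1,1,2).

Computing H_k = (kernel of ∂_k) / (image of ∂_{k+1}):

  H_0: rank C_0 − rank ∂_1 = 6 − 5 = 1, and the invariant factors of ∂_1 are all 1, so H_0 = Z.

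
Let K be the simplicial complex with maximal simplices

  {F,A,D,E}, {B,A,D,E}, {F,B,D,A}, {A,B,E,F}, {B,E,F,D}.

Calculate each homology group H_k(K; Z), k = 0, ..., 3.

K has 5 vertices, 10 edges, 10 triangles, 5 3-simplices.
rank ∂_0 = 0, rank ∂_1 = 4 ⇒ b_0 = 5 − 0 − 4 = 1; all invariant factors of ∂_1 are 1 so no torsion. So H_0 ≅ Z.
rank ∂_1 = 4, rank ∂_2 = 6 ⇒ b_1 = 10 − 4 − 6 = 0; all invariant factors of ∂_2 are 1 so no torsion. So H_1 ≅ 0.
rank ∂_2 = 6, rank ∂_3 = 4 ⇒ b_2 = 10 − 6 − 4 = 0; all invariant factors of ∂_3 are 1 so no torsion. So H_2 ≅ 0.
rank ∂_3 = 4, rank ∂_4 = 0 ⇒ b_3 = 5 − 4 − 0 = 1. So H_3 ≅ Z.

H_0 ≅ Z,  H_1 = 0,  H_2 = 0,  H_3 ≅ Z.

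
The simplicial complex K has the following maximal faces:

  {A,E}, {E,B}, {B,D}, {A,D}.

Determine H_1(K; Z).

Order the vertices as A < B < D < E. Listing each simplex with vertices in this order, K has dimension 1 with simplices:

  0-simplices (4): A, B, D, E
  1-simplices (4): AD, AE, BD, BE

giving chain groups C_0 ≅ Z^4, C_1 ≅ Z^4.

∂_1: C_1 → C_0 maps an edge to its endpoints' difference, ∂[p,q] = q − p.
The 4×4 boundary matrix has rank 3 and Smith normal form diag(1,1,1).

Now H_k = ker ∂_k / im ∂_{k+1}, so:

  H_1: rank ker ∂_1 − rank ∂_2 = (4 − 3) − 0 = 1, and there is no ∂_2, so H_1 = Z.

H_1 ≅ Z.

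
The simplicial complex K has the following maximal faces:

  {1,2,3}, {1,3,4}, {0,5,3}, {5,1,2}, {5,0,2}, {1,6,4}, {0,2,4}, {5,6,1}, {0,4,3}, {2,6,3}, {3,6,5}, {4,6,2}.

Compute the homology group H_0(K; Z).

Take the total order 0 < 1 < 2 < 3 < 4 < 5 < 6 on the vertex set. Then K (dimension 2) consists of the simplices:

  0-simplices (7): [0], [1], [2], [3], [4], [5], [6]
  1-simplices (18): [0,2], [0,3], [0,4], [0,5], [1,2], [1,3], [1,4], [1,5], [1,6], [2,3], [2,4], [2,5], [2,6], [3,4], [3,5], [3,6], [4,6], [5,6]
  2-simplices (12): [0,2,4], [0,2,5], [0,3,4], [0,3,5], [1,2,3], [1,2,5], [1,3,4], [1,4,6], [1,5,6], [2,3,6], [2,4,6], [3,5,6]

giving chain groups C_0 ≅ Z^7, C_1 ≅ Z^18, C_2 ≅ Z^12.

Boundary ∂_1: C_1 → C_0 is given by ∂[p,q] = [q] − [p]. For instance
  ∂[1,5] = [5] − [1].
This gives a 7×18 integer matrix of rank 6; reducing to Smith normal form yields diagonal entries (1,1,1,1,1,1).

Boundary ∂_2: C_2 → C_1 maps a triangle to the signed sum of its edges. For instance
  ∂[2,4,6] = [4,6] − [2,6] + [2,4],
  ∂[2,3,6] = [3,6] − [2,6] + [2,3].
This gives a 18×12 integer matrix of rank 12; reducing to Smith normal form yields diagonal entries (1,1,1,1,1,1,1,1,1,1,1,2).

Computing H_k = (kernel of ∂_k) / (image of ∂_{k+1}):

  H_0: rank C_0 − rank ∂_1 = 7 − 6 = 1, and the invariant factors of ∂_1 are all 1, so H_0 = Z.

(K is a triangulation of the real projective plane RP^2.)

H_0 = Z.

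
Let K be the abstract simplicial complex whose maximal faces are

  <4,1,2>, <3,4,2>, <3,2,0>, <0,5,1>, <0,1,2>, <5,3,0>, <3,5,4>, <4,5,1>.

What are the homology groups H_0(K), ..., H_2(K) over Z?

H_0 = Z,  H_1 = 0,  H_2 = Z.

Order the vertices as 0 < 1 < 2 < 3 < 4 < 5. Listing each simplex with vertices in this order, K has dimension 2 with simplices:

  0-simplices (6): [0], [1], [2], [3], [4], [5]
  1-simplices (12): [0,1], [0,2], [0,3], [0,5], [1,2], [1,4], [1,5], [2,3], [2,4], [3,4], [3,5], [4,5]
  2-simplices (8): [0,1,2], [0,1,5], [0,2,3], [0,3,5], [1,2,4], [1,4,5], [2,3,4], [3,4,5]

so the chain groups are C_0 ≅ Z^6, C_1 ≅ Z^12, C_2 ≅ Z^8.

∂_1: C_1 → C_0 sends each edge [p,q] (with p < q) to q − p. For instance
  ∂[0,2] = [2] − [0].
As a 6×12 matrix over Z this has rank 5, with invariant factors (1,1,1,1,1).

∂_2: C_2 → C_1 sends each 2-simplex [p,q,r] to [q,r] − [p,r] + [p,q]. For instance
  ∂[0,1,2] = [1,2] − [0,2] + [0,1],
  ∂[0,3,5] = [3,5] − [0,5] + [0,3].
The 12×8 boundary matrix has rank 7 and Smith normal form diag(1,1,1,1,1,1,1).

Now H_k = ker ∂_k / im ∂_{k+1}, so:

  H_0: rank C_0 − rank ∂_1 = 6 − 5 = 1, and the invariant factors of ∂_1 are all 1, so H_0 ≅ Z.
  H_1: rank ker ∂_1 − rank ∂_2 = (12 − 5) − 7 = 0, and the invariant factors of ∂_2 are all 1, so H_1 ≅ 0.
  H_2: rank ker ∂_2 − rank ∂_3 = (8 − 7) − 0 = 1, and there is no ∂_3, so H_2 ≅ Z.

(K is a triangulation of the 2-sphere S^2.)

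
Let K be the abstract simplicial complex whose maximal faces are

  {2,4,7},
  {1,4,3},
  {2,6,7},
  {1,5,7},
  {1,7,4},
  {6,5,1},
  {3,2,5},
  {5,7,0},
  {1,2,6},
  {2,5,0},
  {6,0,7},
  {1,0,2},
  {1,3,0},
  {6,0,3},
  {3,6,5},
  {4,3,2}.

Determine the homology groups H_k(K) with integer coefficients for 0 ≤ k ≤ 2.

Take the total order 0 < 1 < 2 < 3 < 4 < 5 < 6 < 7 on the vertex set. Then K (dimension 2) consists of the simplices:

  0-simplices (8): [0], [1], [2], [3], [4], [5], [6], [7]
  1-simplices (24): (24 of them)
  2-simplices (16): [0,1,2], [0,1,3], [0,2,5], [0,3,6], [0,5,7], [0,6,7], [1,2,6], [1,3,4], [1,4,7], [1,5,6], [1,5,7], [2,3,4], [2,3,5], [2,4,7], [2,6,7], [3,5,6]

so the chain groups are C_0 ≅ Z^8, C_1 ≅ Z^24, C_2 ≅ Z^16.

Boundary ∂_1: C_1 → C_0 is given by ∂[p,q] = [q] − [p]. For instance
  ∂[5,6] = [6] − [5].
As a 8×24 matrix over Z this has rank 7, with invariant factors (1,1,1,1,1,1,1).

∂_2: C_2 → C_1 sends each 2-simplex [p,q,r] to [q,r] − [p,r] + [p,q]. For instance
  ∂[0,5,7] = [5,7] − [0,7] + [0,5],
  ∂[0,3,6] = [3,6] − [0,6] + [0,3].
This gives a 24×16 integer matrix of rank 15; reducing to Smith normal form yields diagonal entries (1,1,1,1,1,1,1,1,1,1,1,1,1,1,1).

Reading off H_k = ker ∂_k / im ∂_{k+1}:

  H_0: rank C_0 − rank ∂_1 = 8 − 7 = 1, and the invariant factors of ∂_1 are all 1, so H_0 = Z.
  H_1: rank ker ∂_1 − rank ∂_2 = (24 − 7) − 15 = 2, and the invariant factors of ∂_2 are all 1, so H_1 = Z^2.
  H_2: rank ker ∂_2 − rank ∂_3 = (16 − 15) − 0 = 1, and there is no ∂_3, so H_2 = Z.

(K is a triangulation of the torus T^2.)

H_0 ≅ Z,  H_1 ≅ Z^2,  H_2 ≅ Z.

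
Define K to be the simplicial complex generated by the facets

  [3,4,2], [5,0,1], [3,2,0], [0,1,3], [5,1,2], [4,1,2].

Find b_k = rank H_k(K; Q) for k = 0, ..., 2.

Take the total order 0 < 1 < 2 < 3 < 4 < 5 on the vertex set. Then K (dimension 2) consists of the simplices:

  0-simplices (6): [0], [1], [2], [3], [4], [5]
  1-simplices (12): [0,1], [0,2], [0,3], [0,5], [1,2], [1,3], [1,4], [1,5], [2,3], [2,4], [2,5], [3,4]
  2-simplices (6): [0,1,3], [0,1,5], [0,2,3], [1,2,4], [1,2,5], [2,3,4]

giving chain groups C_0 ≅ Z^6, C_1 ≅ Z^12, C_2 ≅ Z^6.

Boundary ∂_1: C_1 → C_0 is given by ∂[p,q] = [q] − [p].
The resulting 6×12 matrix has rank 5, and its Smith normal form has invariant factors (1,1,1,1,1).

∂_2: C_2 → C_1 maps a triangle to the signed sum of its edges. For instance
  ∂[1,2,5] = [2,5] − [1,5] + [1,2],
  ∂[0,1,3] = [1,3] − [0,3] + [0,1].
The 12×6 boundary matrix has rank 6 and Smith normal form diag(1,1,1,1,1,1).

Computing H_k = (kernel of ∂_k) / (image of ∂_{k+1}):

  H_0: rank C_0 − rank ∂_1 = 6 − 5 = 1, and the invariant factors of ∂_1 are all 1, so H_0 = Z.
  H_1: rank ker ∂_1 − rank ∂_2 = (12 − 5) − 6 = 1, and the invariant factors of ∂_2 are all 1, so H_1 = Z.
  H_2: rank ker ∂_2 − rank ∂_3 = (6 − 6) − 0 = 0, and there is no ∂_3, so H_2 = 0.

(K is a triangulation of the cylinder S^1 x I.)

Hence the Betti numbers are b_0 = 1, b_1 = 1, b_2 = 0.

b_0 = 1, b_1 = 1, b_2 = 0.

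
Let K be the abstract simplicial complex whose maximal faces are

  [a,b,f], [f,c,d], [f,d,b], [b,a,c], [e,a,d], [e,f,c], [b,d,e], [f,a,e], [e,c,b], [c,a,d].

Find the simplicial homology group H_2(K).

Fix the vertex order a < b < c < d < e < f and write every simplex with vertices in increasing order. Then dim K = 2 and the simplices of K are:

  0-simplices (6): a, b, c, d, e, f
  1-simplices (15): ab, ac, ad, ae, af, bc, bd, be, bf, cd, ce, cf, de, df, ef
  2-simplices (10): abc, abf, acd, ade, aef, bce, bde, bdf, cdf, cef

giving chain groups C_0 ≅ Z^6, C_1 ≅ Z^15, C_2 ≅ Z^10.

Boundary ∂_1: C_1 → C_0 maps an edge to its endpoints' difference, ∂[p,q] = q − p. For instance
  ∂af = f − a.
This gives a 6×15 integer matrix of rank 5; reducing to Smith normal form yields diagonal entries (1,1,1,1,1).

Boundary ∂_2: C_2 → C_1 acts by ∂[p,q,r] = [q,r] − [p,r] + [p,q]. For instance
  ∂bce = ce − be + bc,
  ∂cef = ef − cf + ce.
The resulting 15×10 matrix has rank 10, and its Smith normal form has invariant factors (1,1,1,1,1,1,1,1,1,2).

From H_k ≅ ker(∂_k) / im(∂_{k+1}) we obtain:

  H_2: rank ker ∂_2 − rank ∂_3 = (10 − 10) − 0 = 0, and there is no ∂_3, so H_2 = 0.

H_2 = 0.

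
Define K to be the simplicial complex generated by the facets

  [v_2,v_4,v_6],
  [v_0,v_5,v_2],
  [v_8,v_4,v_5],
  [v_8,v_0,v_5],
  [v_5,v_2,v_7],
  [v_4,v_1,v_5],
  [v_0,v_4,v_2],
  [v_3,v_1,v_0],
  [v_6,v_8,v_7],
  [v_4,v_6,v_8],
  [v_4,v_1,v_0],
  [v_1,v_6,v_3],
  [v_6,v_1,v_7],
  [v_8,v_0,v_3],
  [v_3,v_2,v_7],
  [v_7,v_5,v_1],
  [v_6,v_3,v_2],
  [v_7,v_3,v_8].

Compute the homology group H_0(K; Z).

Fix the vertex order v_0 < v_1 < v_2 < v_3 < v_4 < v_5 < v_6 < v_7 < v_8 and write every simplex with vertices in increasing order. Then dim K = 2 and the simplices of K are:

  0-simplices (9): [v_0], [v_1], [v_2], [v_3], [v_4], [v_5], [v_6], [v_7], [v_8]
  1-simplices (27): (27 of them)
  2-simplices (18): (18 of them)

giving chain groups C_0 ≅ Z^9, C_1 ≅ Z^27, C_2 ≅ Z^18.

Boundary ∂_1: C_1 → C_0 maps an edge to its endpoints' difference, ∂[p,q] = q − p.
This gives a 9×27 integer matrix of rank 8; reducing to Smith normal form yields diagonal entries (1,1,1,1,1,1,1,1).

∂_2: C_2 → C_1 acts by ∂[p,q,r] = [q,r] − [p,r] + [p,q]. For instance
  ∂[v_2,v_3,v_7] = [v_3,v_7] − [v_2,v_7] + [v_2,v_3],
  ∂[v_0,v_5,v_8] = [v_5,v_8] − [v_0,v_8] + [v_0,v_5].
As a 27×18 matrix over Z this has rank 18, with invariant factors (1,1,1,1,1,1,1,1,1,1,1,1,1,1,1,1,1,2).

Computing H_k = (kernel of ∂_k) / (image of ∂_{k+1}):

  H_0: rank C_0 − rank ∂_1 = 9 − 8 = 1, and the invariant factors of ∂_1 are all 1, so H_0 ≅ Z.

(K is a triangulation of the Klein bottle.)

H_0 = Z.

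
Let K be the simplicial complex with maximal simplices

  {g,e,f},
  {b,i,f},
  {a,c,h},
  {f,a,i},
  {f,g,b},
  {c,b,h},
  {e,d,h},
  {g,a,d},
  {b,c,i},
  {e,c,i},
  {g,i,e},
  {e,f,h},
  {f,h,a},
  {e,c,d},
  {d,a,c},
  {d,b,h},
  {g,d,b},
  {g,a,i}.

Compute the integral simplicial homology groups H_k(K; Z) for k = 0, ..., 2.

K has 9 vertices, 27 edges, 18 triangles.
rank ∂_0 = 0, rank ∂_1 = 8 ⇒ b_0 = 9 − 0 − 8 = 1; all invariant factors of ∂_1 are 1 so no torsion. So H_0 = Z.
rank ∂_1 = 8, rank ∂_2 = 18 ⇒ b_1 = 27 − 8 − 18 = 1; ∂_2 has invariant factor(s) [2] giving torsion. So H_1 = Z ⊕ Z/2.
rank ∂_2 = 18, rank ∂_3 = 0 ⇒ b_2 = 18 − 18 − 0 = 0. So H_2 = 0.

H_0 = Z,  H_1 = Z ⊕ Z/2,  H_2 = 0.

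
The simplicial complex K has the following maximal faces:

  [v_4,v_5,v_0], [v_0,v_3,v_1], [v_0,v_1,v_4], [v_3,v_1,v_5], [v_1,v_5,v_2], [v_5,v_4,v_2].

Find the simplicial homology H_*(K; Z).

H_0 = Z,  H_1 = Z,  H_2 = 0.

We work with the vertex ordering v_0 < v_1 < v_2 < v_3 < v_4 < v_5. The simplices of K, each written with vertices in increasing order, are:

  0-simplices (6): [v_0], [v_1], [v_2], [v_3], [v_4], [v_5]
  1-simplices (12): [v_0,v_1], [v_0,v_3], [v_0,v_4], [v_0,v_5], [v_1,v_2], [v_1,v_3], [v_1,v_4], [v_1,v_5], [v_2,v_4], [v_2,v_5], [v_3,v_5], [v_4,v_5]
  2-simplices (6): [v_0,v_1,v_3], [v_0,v_1,v_4], [v_0,v_4,v_5], [v_1,v_2,v_5], [v_1,v_3,v_5], [v_2,v_4,v_5]

Hence C_0 ≅ Z^6, C_1 ≅ Z^12, C_2 ≅ Z^6.

The boundary map ∂_1: C_1 → C_0 maps an edge to its endpoints' difference, ∂[p,q] = q − p.
The 6×12 boundary matrix has rank 5 and Smith normal form diag(1,1,1,1,1).

∂_2: C_2 → C_1 sends each 2-simplex [p,q,r] to [q,r] − [p,r] + [p,q]. For instance
  ∂[v_0,v_1,v_3] = [v_1,v_3] − [v_0,v_3] + [v_0,v_1],
  ∂[v_1,v_2,v_5] = [v_2,v_5] − [v_1,v_5] + [v_1,v_2].
The 12×6 boundary matrix has rank 6 and Smith normal form diag(1,1,1,1,1,1).

Reading off H_k = ker ∂_k / im ∂_{k+1}:

  H_0: rank C_0 − rank ∂_1 = 6 − 5 = 1, and the invariant factors of ∂_1 are all 1, so H_0 ≅ Z.
  H_1: rank ker ∂_1 − rank ∂_2 = (12 − 5) − 6 = 1, and the invariant factors of ∂_2 are all 1, so H_1 ≅ Z.
  H_2: rank ker ∂_2 − rank ∂_3 = (6 − 6) − 0 = 0, and there is no ∂_3, so H_2 ≅ 0.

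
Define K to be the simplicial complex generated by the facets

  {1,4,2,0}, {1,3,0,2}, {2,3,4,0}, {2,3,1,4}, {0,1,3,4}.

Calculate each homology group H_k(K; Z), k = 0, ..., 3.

H_0 ≅ Z,  H_1 = 0,  H_2 = 0,  H_3 ≅ Z.

We work with the vertex ordering 0 < 1 < 2 < 3 < 4. The simplices of K, each written with vertices in increasing order, are:

  0-simplices (5): [0], [1], [2], [3], [4]
  1-simplices (10): [0,1], [0,2], [0,3], [0,4], [1,2], [1,3], [1,4], [2,3], [2,4], [3,4]
  2-simplices (10): [0,1,2], [0,1,3], [0,1,4], [0,2,3], [0,2,4], [0,3,4], [1,2,3], [1,2,4], [1,3,4], [2,3,4]
  3-simplices (5): [0,1,2,3], [0,1,2,4], [0,1,3,4], [0,2,3,4], [1,2,3,4]

Hence C_0 ≅ Z^5, C_1 ≅ Z^10, C_2 ≅ Z^10, C_3 ≅ Z^5.

Boundary ∂_1: C_1 → C_0 is given by ∂[p,q] = [q] − [p]. For instance
  ∂[3,4] = [4] − [3].
As a 5×10 matrix over Z this has rank 4, with invariant factors (1,1,1,1).

∂_2: C_2 → C_1 acts by ∂[p,q,r] = [q,r] − [p,r] + [p,q]. For instance
  ∂[0,1,3] = [1,3] − [0,3] + [0,1],
  ∂[1,2,4] = [2,4] − [1,4] + [1,2].
The resulting 10×10 matrix has rank 6, and its Smith normal form has invariant factors (1,1,1,1,1,1).

∂_3: C_3 → C_2 sends each 3-simplex σ to the alternating sum Σ_i (−1)^i (σ with its i-th vertex removed). For instance
  ∂[0,1,3,4] = [1,3,4] − [0,3,4] + [0,1,4] − [0,1,3],
  ∂[1,2,3,4] = [2,3,4] − [1,3,4] + [1,2,4] − [1,2,3].
The resulting 10×5 matrix has rank 4, and its Smith normal form has invariant factors (1,1,1,1).

Reading off H_k = ker ∂_k / im ∂_{k+1}:

  H_0: rank C_0 − rank ∂_1 = 5 − 4 = 1, and the invariant factors of ∂_1 are all 1, so H_0 = Z.
  H_1: rank ker ∂_1 − rank ∂_2 = (10 − 4) − 6 = 0, and the invariant factors of ∂_2 are all 1, so H_1 = 0.
  H_2: rank ker ∂_2 − rank ∂_3 = (10 − 6) − 4 = 0, and the invariant factors of ∂_3 are all 1, so H_2 = 0.
  H_3: rank ker ∂_3 − rank ∂_4 = (5 − 4) − 0 = 1, and there is no ∂_4, so H_3 = Z.

(K is a triangulation of the 3-sphere S^3.)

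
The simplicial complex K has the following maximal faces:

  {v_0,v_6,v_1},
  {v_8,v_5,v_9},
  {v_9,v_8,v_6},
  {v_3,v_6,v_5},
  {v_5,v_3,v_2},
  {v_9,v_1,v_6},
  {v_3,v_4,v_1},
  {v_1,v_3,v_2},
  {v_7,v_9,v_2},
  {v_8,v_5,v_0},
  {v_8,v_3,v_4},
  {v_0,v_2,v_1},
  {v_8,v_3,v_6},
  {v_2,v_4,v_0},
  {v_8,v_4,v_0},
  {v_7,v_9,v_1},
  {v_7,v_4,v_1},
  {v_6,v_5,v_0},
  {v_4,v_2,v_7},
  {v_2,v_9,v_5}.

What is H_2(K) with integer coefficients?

H_2 = 0.

We work with the vertex ordering v_0 < v_1 < v_2 < v_3 < v_4 < v_5 < v_6 < v_7 < v_8 < v_9. The simplices of K, each written with vertices in increasing order, are:

  0-simplices (10): [v_0], [v_1], [v_2], [v_3], [v_4], [v_5], [v_6], [v_7], [v_8], [v_9]
  1-simplices (30): (30 of them)
  2-simplices (20): (20 of them)

so the chain groups are C_0 ≅ Z^10, C_1 ≅ Z^30, C_2 ≅ Z^20.

∂_1: C_1 → C_0 is given by ∂[p,q] = [q] − [p]. For instance
  ∂[v_2,v_5] = [v_5] − [v_2].
This gives a 10×30 integer matrix of rank 9; reducing to Smith normal form yields diagonal entries (1,1,1,1,1,1,1,1,1).

Boundary ∂_2: C_2 → C_1 sends each 2-simplex [p,q,r] to [q,r] − [p,r] + [p,q]. For instance
  ∂[v_1,v_3,v_4] = [v_3,v_4] − [v_1,v_4] + [v_1,v_3],
  ∂[v_0,v_4,v_8] = [v_4,v_8] − [v_0,v_8] + [v_0,v_4].
As a 30×20 matrix over Z this has rank 20, with invariant factors (1,1,1,1,1,1,1,1,1,1,1,1,1,1,1,1,1,1,1,2).

Computing H_k = (kernel of ∂_k) / (image of ∂_{k+1}):

  H_2: rank ker ∂_2 − rank ∂_3 = (20 − 20) − 0 = 0, and there is no ∂_3, so H_2 = 0.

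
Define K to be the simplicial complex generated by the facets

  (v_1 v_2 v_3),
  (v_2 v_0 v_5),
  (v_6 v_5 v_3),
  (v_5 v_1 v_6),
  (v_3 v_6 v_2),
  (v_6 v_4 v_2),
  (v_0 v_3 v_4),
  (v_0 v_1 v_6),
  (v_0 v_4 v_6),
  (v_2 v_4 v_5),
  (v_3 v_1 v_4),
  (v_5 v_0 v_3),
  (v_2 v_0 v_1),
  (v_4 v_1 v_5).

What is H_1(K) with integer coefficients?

H_1 ≅ Z^2.

Take the total order v_0 < v_1 < v_2 < v_3 < v_4 < v_5 < v_6 on the vertex set. Then K (dimension 2) consists of the simplices:

  0-simplices (7): [v_0], [v_1], [v_2], [v_3], [v_4], [v_5], [v_6]
  1-simplices (21): (21 of them)
  2-simplices (14): (14 of them)

giving chain groups C_0 ≅ Z^7, C_1 ≅ Z^21, C_2 ≅ Z^14.

The boundary map ∂_1: C_1 → C_0 sends each edge [p,q] (with p < q) to q − p.
The resulting 7×21 matrix has rank 6, and its Smith normal form has invariant factors (1,1,1,1,1,1).

∂_2: C_2 → C_1 acts by ∂[p,q,r] = [q,r] − [p,r] + [p,q]. For instance
  ∂[v_3,v_5,v_6] = [v_5,v_6] − [v_3,v_6] + [v_3,v_5],
  ∂[v_0,v_1,v_2] = [v_1,v_2] − [v_0,v_2] + [v_0,v_1].
The 21×14 boundary matrix has rank 13 and Smith normal form diag(1,1,1,1,1,1,1,1,1,1,1,1,1).

Reading off H_k = ker ∂_k / im ∂_{k+1}:

  H_1: rank ker ∂_1 − rank ∂_2 = (21 − 6) − 13 = 2, and the invariant factors of ∂_2 are all 1, so H_1 = Z^2.

(K is a triangulation of the torus T^2.)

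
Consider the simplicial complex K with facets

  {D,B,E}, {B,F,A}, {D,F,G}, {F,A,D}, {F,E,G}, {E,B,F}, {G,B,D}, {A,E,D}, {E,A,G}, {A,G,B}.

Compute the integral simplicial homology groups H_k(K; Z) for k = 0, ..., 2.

H_0 = Z,  H_1 = Z/2Z,  H_2 = 0.

Take the total order A < B < D < E < F < G on the vertex set. Then K (dimension 2) consists of the simplices:

  0-simplices (6): A, B, D, E, F, G
  1-simplices (15): AB, AD, AE, AF, AG, BD, BE, BF, BG, DE, DF, DG, EF, EG, FG
  2-simplices (10): ABF, ABG, ADE, ADF, AEG, BDE, BDG, BEF, DFG, EFG

giving chain groups C_0 ≅ Z^6, C_1 ≅ Z^15, C_2 ≅ Z^10.

The boundary map ∂_1: C_1 → C_0 maps an edge to its endpoints' difference, ∂[p,q] = q − p.
As a 6×15 matrix over Z this has rank 5, with invariant factors (1,1,1,1,1).

∂_2: C_2 → C_1 maps a triangle to the signed sum of its edges. For instance
  ∂AEG = EG − AG + AE,
  ∂ADE = DE − AE + AD.
The 15×10 boundary matrix has rank 10 and Smith normal form diag(1,1,1,1,1,1,1,1,1,2).

Now H_k = ker ∂_k / im ∂_{k+1}, so:

  H_0: rank C_0 − rank ∂_1 = 6 − 5 = 1, and the invariant factors of ∂_1 are all 1, so H_0 = Z.
  H_1: rank ker ∂_1 − rank ∂_2 = (15 − 5) − 10 = 0, and ∂_2 has invariant factor 2 > 1, so H_1 = Z/2Z.
  H_2: rank ker ∂_2 − rank ∂_3 = (10 − 10) − 0 = 0, and there is no ∂_3, so H_2 = 0.

As a check, the Euler characteristic is 6 − 15 + 10 = 1, which agrees with 1 − 0 + 0 = 1.
(K is a triangulation of the real projective plane RP^2.)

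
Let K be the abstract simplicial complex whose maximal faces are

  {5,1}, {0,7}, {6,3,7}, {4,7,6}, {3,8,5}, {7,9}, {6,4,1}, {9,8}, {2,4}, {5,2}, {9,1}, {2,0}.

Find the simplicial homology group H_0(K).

K has 10 vertices, 18 edges, 4 triangles.
rank ∂_0 = 0, rank ∂_1 = 9 ⇒ b_0 = 10 − 0 − 9 = 1; all invariant factors of ∂_1 are 1 so no torsion. So H_0 ≅ Z.

H_0 ≅ Z.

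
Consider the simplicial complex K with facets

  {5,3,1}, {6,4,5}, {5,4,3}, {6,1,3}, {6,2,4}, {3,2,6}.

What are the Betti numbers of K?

b_0 = 1, b_1 = 1, b_2 = 0.

We work with the vertex ordering 1 < 2 < 3 < 4 < 5 < 6. The simplices of K, each written with vertices in increasing order, are:

  0-simplices (6): [1], [2], [3], [4], [5], [6]
  1-simplices (12): [1,3], [1,5], [1,6], [2,3], [2,4], [2,6], [3,4], [3,5], [3,6], [4,5], [4,6], [5,6]
  2-simplices (6): [1,3,5], [1,3,6], [2,3,6], [2,4,6], [3,4,5], [4,5,6]

Hence C_0 ≅ Z^6, C_1 ≅ Z^12, C_2 ≅ Z^6.

The boundary map ∂_1: C_1 → C_0 sends each edge [p,q] (with p < q) to q − p. For instance
  ∂[1,3] = [3] − [1].
The resulting 6×12 matrix has rank 5, and its Smith normal form has invariant factors (1,1,1,1,1).

The boundary map ∂_2: C_2 → C_1 acts by ∂[p,q,r] = [q,r] − [p,r] + [p,q]. For instance
  ∂[2,4,6] = [4,6] − [2,6] + [2,4],
  ∂[4,5,6] = [5,6] − [4,6] + [4,5].
The resulting 12×6 matrix has rank 6, and its Smith normal form has invariant factors (1,1,1,1,1,1).

Computing H_k = (kernel of ∂_k) / (image of ∂_{k+1}):

  H_0: rank C_0 − rank ∂_1 = 6 − 5 = 1, and the invariant factors of ∂_1 are all 1, so H_0 ≅ Z.
  H_1: rank ker ∂_1 − rank ∂_2 = (12 − 5) − 6 = 1, and the invariant factors of ∂_2 are all 1, so H_1 ≅ Z.
  H_2: rank ker ∂_2 − rank ∂_3 = (6 − 6) − 0 = 0, and there is no ∂_3, so H_2 ≅ 0.

Hence the Betti numbers are b_0 = 1, b_1 = 1, b_2 = 0.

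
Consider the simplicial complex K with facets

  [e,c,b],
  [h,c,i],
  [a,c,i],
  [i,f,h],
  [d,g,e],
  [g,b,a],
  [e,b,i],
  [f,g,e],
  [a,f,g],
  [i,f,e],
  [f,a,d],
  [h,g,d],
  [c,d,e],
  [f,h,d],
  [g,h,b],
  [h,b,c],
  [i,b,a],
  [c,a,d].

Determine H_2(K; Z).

Take the total order a < b < c < d < e < f < g < h < i on the vertex set. Then K (dimension 2) consists of the simplices:

  0-simplices (9): a, b, c, d, e, f, g, h, i
  1-simplices (27): ab, ac, ad, af, ag, ai, bc, be, bg, bh, bi, cd, ce, ch, ci, de, df, dg, dh, ef, eg, ei, fg, fh, fi, gh, hi
  2-simplices (18): abg, abi, acd, aci, adf, afg, bce, bch, bei, bgh, cde, chi, deg, dfh, dgh, efg, efi, fhi

giving chain groups C_0 ≅ Z^9, C_1 ≅ Z^27, C_2 ≅ Z^18.

∂_1: C_1 → C_0 maps an edge to its endpoints' difference, ∂[p,q] = q − p.
This gives a 9×27 integer matrix of rank 8; reducing to Smith normal form yields diagonal entries (1,1,1,1,1,1,1,1).

The boundary map ∂_2: C_2 → C_1 acts by ∂[p,q,r] = [q,r] − [p,r] + [p,q]. For instance
  ∂dgh = gh − dh + dg,
  ∂dfh = fh − dh + df.
This gives a 27×18 integer matrix of rank 18; reducing to Smith normal form yields diagonal entries (1,1,1,1,1,1,1,1,1,1,1,1,1,1,1,1,1,2).

Reading off H_k = ker ∂_k / im ∂_{k+1}:

  H_2: rank ker ∂_2 − rank ∂_3 = (18 − 18) − 0 = 0, and there is no ∂_3, so H_2 = 0.

H_2 = 0.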